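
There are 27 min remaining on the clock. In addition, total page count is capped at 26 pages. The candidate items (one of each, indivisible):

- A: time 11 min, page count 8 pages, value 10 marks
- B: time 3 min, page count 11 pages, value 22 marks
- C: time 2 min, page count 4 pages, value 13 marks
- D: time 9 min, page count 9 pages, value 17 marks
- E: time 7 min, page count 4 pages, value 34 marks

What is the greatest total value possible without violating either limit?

73 marks

Feasible sets respecting both limits:
- B+D+E: time 19, page count 24, value 73
- B+C+E: time 12, page count 19, value 69
- A+B+E: time 21, page count 23, value 66
Best: 73 marks.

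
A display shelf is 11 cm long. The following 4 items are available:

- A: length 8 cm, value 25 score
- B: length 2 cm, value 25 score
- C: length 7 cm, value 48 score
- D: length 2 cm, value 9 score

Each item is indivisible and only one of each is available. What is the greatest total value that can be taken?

82 score

Check high-value combinations within 11 cm:
- B+C+D: length 2+7+2=11, value 25+48+9=82
- B+C: length 2+7=9, value 25+48=73
- C+D: length 7+2=9, value 48+9=57
- A+B: length 8+2=10, value 25+25=50
Best: 82 score.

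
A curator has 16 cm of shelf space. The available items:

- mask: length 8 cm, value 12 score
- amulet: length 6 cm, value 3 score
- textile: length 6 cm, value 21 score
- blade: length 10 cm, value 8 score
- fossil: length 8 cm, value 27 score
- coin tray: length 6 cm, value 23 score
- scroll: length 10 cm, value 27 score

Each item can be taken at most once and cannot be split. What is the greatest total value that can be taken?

Check high-value combinations within 16 cm:
- fossil+coin tray: length 8+6=14, value 27+23=50
- coin tray+scroll: length 6+10=16, value 23+27=50
- textile+fossil: length 6+8=14, value 21+27=48
- textile+scroll: length 6+10=16, value 21+27=48
Best: 50 score.

50 score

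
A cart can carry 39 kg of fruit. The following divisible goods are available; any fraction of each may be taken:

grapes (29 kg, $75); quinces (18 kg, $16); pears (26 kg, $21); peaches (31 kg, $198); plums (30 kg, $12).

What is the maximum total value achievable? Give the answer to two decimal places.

218.69

Take in order of value per unit:
- peaches (198/31 per unit): all 31 → value 198, running total 198.00
- grapes (75/29 per unit): 8 of 29 → value 8×75/29 = 20.6897, running total 218.69
Total 218.69.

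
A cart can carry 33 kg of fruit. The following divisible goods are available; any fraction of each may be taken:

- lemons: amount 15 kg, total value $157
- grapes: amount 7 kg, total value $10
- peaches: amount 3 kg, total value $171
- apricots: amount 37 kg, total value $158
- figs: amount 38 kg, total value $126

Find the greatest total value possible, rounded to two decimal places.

Take in order of value per unit:
- peaches (171/3 per unit): all 3 → value 171, running total 171.00
- lemons (157/15 per unit): all 15 → value 157, running total 328.00
- apricots (158/37 per unit): 15 of 37 → value 15×158/37 = 64.0541, running total 392.05
Total 392.05.

392.05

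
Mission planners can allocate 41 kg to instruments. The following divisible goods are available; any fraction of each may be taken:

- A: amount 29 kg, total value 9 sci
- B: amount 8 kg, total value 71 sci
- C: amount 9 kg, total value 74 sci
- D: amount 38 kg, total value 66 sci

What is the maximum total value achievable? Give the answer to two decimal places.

Take in order of value per unit:
- B (71/8 per unit): all 8 → value 71, running total 71.00
- C (74/9 per unit): all 9 → value 74, running total 145.00
- D (66/38 per unit): 24 of 38 → value 24×66/38 = 41.6842, running total 186.68
Total 186.68.

186.68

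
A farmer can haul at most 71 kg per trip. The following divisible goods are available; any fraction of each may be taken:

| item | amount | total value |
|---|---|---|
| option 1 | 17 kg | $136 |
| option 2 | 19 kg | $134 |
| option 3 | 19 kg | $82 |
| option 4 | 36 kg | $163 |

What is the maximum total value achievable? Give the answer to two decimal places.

Take in order of value per unit:
- option 1 (136/17 per unit): all 17 → value 136, running total 136.00
- option 2 (134/19 per unit): all 19 → value 134, running total 270.00
- option 4 (163/36 per unit): 35 of 36 → value 35×163/36 = 158.4722, running total 428.47
Total 428.47.

428.47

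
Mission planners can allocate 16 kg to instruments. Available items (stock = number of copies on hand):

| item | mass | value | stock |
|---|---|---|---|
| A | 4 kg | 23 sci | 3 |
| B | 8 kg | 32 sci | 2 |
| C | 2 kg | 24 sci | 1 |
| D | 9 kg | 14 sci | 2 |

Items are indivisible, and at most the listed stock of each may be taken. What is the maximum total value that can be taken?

93 sci

Top feasible selections:
- 3×A + 1×C: mass 14, value 93
- 1×A + 1×B + 1×C: mass 14, value 79
Best: 93 sci.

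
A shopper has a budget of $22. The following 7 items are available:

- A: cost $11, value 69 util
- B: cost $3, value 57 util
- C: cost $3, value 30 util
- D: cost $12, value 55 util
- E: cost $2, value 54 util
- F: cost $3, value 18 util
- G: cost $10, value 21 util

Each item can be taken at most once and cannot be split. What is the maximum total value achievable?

This is a 0/1 knapsack; check combinations near the capacity.
- A+B+C+E+F: cost 11+3+3+2+3=22, value 69+57+30+54+18=228
- A+B+C+E: cost 11+3+3+2=19, value 69+57+30+54=210
- A+B+E+F: cost 11+3+2+3=19, value 69+57+54+18=198
- B+C+D+E: cost 3+3+12+2=20, value 57+30+55+54=196
- B+D+E+F: cost 3+12+2+3=20, value 57+55+54+18=184
Best: 228 util.

228 util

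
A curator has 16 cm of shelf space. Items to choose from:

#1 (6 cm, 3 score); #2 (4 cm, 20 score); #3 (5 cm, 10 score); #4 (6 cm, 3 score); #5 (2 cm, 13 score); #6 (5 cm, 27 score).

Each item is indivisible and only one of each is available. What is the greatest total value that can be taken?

70 score

Check high-value combinations within 16 cm:
- #2+#3+#5+#6: length 4+5+2+5=16, value 20+10+13+27=70
- #2+#5+#6: length 4+2+5=11, value 20+13+27=60
- #2+#3+#6: length 4+5+5=14, value 20+10+27=57
- #3+#5+#6: length 5+2+5=12, value 10+13+27=50
- #1+#2+#6: length 6+4+5=15, value 3+20+27=50
Best: 70 score.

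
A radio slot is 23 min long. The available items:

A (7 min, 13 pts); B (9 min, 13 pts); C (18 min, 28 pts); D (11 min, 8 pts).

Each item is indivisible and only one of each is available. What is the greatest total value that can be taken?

Check high-value combinations within 23 min:
- C: duration 18, value 28
- A+B: duration 7+9=16, value 13+13=26
- A+D: duration 7+11=18, value 13+8=21
- B+D: duration 9+11=20, value 13+8=21
- A: duration 7, value 13
Best: 28 pts.

28 pts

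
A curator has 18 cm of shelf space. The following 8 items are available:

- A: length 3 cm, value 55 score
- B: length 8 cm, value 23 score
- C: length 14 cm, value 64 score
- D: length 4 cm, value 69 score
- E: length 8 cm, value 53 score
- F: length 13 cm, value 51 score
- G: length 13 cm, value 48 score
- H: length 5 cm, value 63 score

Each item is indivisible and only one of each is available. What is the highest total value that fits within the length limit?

Check high-value combinations within 18 cm:
- A+D+H: length 3+4+5=12, value 55+69+63=187
- D+E+H: length 4+8+5=17, value 69+53+63=185
- A+D+E: length 3+4+8=15, value 55+69+53=177
- A+E+H: length 3+8+5=16, value 55+53+63=171
- B+D+H: length 8+4+5=17, value 23+69+63=155
Best: 187 score.

187 score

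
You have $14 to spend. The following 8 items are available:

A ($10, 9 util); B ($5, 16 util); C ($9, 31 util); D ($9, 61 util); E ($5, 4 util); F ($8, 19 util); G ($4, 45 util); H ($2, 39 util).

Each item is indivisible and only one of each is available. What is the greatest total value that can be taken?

106 util

Check high-value combinations within $14:
- D+G: cost 9+4=13, value 61+45=106
- F+G+H: cost 8+4+2=14, value 19+45+39=103
- D+H: cost 9+2=11, value 61+39=100
- B+G+H: cost 5+4+2=11, value 16+45+39=100
- E+G+H: cost 5+4+2=11, value 4+45+39=88
Best: 106 util.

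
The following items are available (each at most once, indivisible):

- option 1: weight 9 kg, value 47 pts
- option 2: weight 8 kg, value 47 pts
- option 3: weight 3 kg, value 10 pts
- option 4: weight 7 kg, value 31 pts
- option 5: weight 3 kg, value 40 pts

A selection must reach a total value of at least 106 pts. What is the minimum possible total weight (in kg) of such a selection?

18

Subsets with value ≥ 106, sorted by total weight:
- option 2+option 4+option 5: weight 18, value 118
- option 1+option 4+option 5: weight 19, value 118
Minimum weight: 18 kg.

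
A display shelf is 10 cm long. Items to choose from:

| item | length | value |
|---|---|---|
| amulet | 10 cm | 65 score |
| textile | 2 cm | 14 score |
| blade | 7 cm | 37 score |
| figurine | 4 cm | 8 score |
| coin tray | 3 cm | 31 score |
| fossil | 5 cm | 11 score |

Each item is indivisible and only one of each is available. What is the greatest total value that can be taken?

Check high-value combinations within 10 cm:
- blade+coin tray: length 7+3=10, value 37+31=68
- amulet: length 10, value 65
- textile+coin tray+fossil: length 2+3+5=10, value 14+31+11=56
- textile+figurine+coin tray: length 2+4+3=9, value 14+8+31=53
- textile+blade: length 2+7=9, value 14+37=51
Best: 68 score.

68 score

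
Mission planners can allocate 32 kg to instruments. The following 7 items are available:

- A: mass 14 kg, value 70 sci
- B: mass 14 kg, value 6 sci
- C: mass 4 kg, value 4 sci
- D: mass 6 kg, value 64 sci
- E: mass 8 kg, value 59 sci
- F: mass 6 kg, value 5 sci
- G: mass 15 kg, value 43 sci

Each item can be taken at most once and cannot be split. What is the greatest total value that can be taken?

197 sci

Check high-value combinations within 32 kg:
- A+C+D+E: mass 14+4+6+8=32, value 70+4+64+59=197
- A+D+E: mass 14+6+8=28, value 70+64+59=193
- D+E+G: mass 6+8+15=29, value 64+59+43=166
- A+C+D+F: mass 14+4+6+6=30, value 70+4+64+5=143
- A+D+F: mass 14+6+6=26, value 70+64+5=139
Best: 197 sci.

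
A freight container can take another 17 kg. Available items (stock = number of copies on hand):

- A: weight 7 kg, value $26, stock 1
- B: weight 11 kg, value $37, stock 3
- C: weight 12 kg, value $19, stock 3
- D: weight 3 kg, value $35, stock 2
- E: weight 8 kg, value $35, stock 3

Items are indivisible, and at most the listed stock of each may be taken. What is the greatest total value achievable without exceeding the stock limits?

Top feasible selections:
- 1×B + 2×D: weight 17, value 107
- 2×D + 1×E: weight 14, value 105
Best: $107.

$107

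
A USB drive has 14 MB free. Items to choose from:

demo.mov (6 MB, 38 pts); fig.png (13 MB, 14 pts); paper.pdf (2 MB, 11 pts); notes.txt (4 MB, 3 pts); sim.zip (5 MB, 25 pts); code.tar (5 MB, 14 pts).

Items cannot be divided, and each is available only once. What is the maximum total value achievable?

74 pts

Check high-value combinations within 14 MB:
- demo.mov+paper.pdf+sim.zip: size 6+2+5=13, value 38+11+25=74
- demo.mov+sim.zip: size 6+5=11, value 38+25=63
- demo.mov+paper.pdf+code.tar: size 6+2+5=13, value 38+11+14=63
- demo.mov+code.tar: size 6+5=11, value 38+14=52
Best: 74 pts.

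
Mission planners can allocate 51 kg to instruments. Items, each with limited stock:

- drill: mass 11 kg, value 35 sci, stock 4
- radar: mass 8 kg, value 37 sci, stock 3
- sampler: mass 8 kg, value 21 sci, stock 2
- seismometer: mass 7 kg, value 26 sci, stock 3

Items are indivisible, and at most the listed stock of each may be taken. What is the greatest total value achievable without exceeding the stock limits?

198 sci

Best selections within mass 51 and stock limits:
- 1×drill + 3×radar + 2×seismometer: mass 49, value 198
- 1×drill + 3×radar + 1×sampler + 1×seismometer: mass 50, value 193
- 3×radar + 3×seismometer: mass 45, value 189
- 1×drill + 3×radar + 2×sampler: mass 51, value 188
Best: 198 sci.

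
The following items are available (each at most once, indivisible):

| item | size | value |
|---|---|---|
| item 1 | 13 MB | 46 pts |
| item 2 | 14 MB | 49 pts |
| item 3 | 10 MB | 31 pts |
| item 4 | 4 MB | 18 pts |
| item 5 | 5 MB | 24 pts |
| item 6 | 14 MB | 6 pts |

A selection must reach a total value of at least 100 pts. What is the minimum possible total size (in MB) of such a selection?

Subsets with value ≥ 100, sorted by total size:
- item 1+item 3+item 5: size 28, value 101
- item 2+item 3+item 5: size 29, value 104
- item 1+item 2+item 4: size 31, value 113
- item 1+item 2+item 5: size 32, value 119
Minimum size: 28 MB.

28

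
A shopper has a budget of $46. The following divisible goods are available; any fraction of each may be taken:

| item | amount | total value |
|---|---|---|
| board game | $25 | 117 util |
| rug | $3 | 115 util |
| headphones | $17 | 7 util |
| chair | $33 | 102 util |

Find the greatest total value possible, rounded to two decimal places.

Take in order of value per unit:
- rug (115/3 per unit): all 3 → value 115, running total 115.00
- board game (117/25 per unit): all 25 → value 117, running total 232.00
- chair (102/33 per unit): 18 of 33 → value 18×102/33 = 55.6364, running total 287.64
Total 287.64.

287.64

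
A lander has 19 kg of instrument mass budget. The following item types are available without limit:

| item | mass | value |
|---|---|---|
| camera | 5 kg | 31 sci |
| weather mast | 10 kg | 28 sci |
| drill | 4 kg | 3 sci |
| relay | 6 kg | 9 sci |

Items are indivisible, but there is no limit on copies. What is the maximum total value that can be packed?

96 sci

Best value-per-unit is camera at 31/5; filling with it alone gives 3×31 = 93.
Optimal mix: 3×camera + 1×drill → mass 19, value 96.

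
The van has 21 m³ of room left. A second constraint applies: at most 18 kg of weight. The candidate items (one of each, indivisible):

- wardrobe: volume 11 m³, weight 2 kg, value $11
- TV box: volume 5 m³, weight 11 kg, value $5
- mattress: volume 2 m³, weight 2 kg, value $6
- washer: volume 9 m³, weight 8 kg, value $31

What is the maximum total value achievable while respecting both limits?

$42

Feasible sets respecting both limits:
- wardrobe+washer: volume 20, weight 10, value 42
- mattress+washer: volume 11, weight 10, value 37
- washer: volume 9, weight 8, value 31
- wardrobe+TV box+mattress: volume 18, weight 15, value 22
Best: $42.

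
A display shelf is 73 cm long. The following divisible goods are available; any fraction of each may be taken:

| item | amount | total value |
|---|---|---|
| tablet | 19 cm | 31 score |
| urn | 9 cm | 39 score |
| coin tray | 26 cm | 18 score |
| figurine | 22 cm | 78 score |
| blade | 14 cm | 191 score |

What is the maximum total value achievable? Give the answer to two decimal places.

Take in order of value per unit:
- blade (191/14 per unit): all 14 → value 191, running total 191.00
- urn (39/9 per unit): all 9 → value 39, running total 230.00
- figurine (78/22 per unit): all 22 → value 78, running total 308.00
- tablet (31/19 per unit): all 19 → value 31, running total 339.00
- coin tray (18/26 per unit): 9 of 26 → value 9×18/26 = 6.2308, running total 345.23
Total 345.23.

345.23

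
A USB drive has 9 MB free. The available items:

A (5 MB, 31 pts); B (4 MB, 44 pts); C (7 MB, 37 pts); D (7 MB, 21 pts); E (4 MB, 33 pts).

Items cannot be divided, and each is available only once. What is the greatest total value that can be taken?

77 pts

Check high-value combinations within 9 MB:
- B+E: size 4+4=8, value 44+33=77
- A+B: size 5+4=9, value 31+44=75
- A+E: size 5+4=9, value 31+33=64
- B: size 4, value 44
- C: size 7, value 37
Best: 77 pts.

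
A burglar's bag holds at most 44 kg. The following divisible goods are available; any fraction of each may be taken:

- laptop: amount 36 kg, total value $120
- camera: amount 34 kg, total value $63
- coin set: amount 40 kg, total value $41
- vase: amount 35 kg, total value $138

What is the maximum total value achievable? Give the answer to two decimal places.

Take in order of value per unit:
- vase (138/35 per unit): all 35 → value 138, running total 138.00
- laptop (120/36 per unit): 9 of 36 → value 9×120/36 = 30.0000, running total 168.00
Total 168.00.

168.00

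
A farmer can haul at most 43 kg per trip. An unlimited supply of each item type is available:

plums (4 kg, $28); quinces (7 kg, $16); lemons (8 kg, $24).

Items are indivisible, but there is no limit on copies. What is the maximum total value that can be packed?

$280

Best value-per-unit is plums at 28/4, and filling with it alone uses weight 10×4=40. No mix of the others beats 10×28 = 280.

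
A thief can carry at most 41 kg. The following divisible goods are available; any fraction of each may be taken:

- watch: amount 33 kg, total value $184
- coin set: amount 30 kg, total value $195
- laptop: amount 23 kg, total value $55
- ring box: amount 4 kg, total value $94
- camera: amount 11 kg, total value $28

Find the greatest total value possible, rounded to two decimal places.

328.03

Take in order of value per unit:
- ring box (94/4 per unit): all 4 → value 94, running total 94.00
- coin set (195/30 per unit): all 30 → value 195, running total 289.00
- watch (184/33 per unit): 7 of 33 → value 7×184/33 = 39.0303, running total 328.03
Total 328.03.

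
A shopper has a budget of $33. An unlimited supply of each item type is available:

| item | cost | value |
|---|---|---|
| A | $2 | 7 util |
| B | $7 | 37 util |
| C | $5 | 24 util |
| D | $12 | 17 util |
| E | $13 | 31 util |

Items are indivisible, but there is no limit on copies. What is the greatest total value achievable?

172 util

Best value-per-unit is B at 37/7; filling with it alone gives 4×37 = 148.
Optimal mix: 4×B + 1×C → cost 33, value 172.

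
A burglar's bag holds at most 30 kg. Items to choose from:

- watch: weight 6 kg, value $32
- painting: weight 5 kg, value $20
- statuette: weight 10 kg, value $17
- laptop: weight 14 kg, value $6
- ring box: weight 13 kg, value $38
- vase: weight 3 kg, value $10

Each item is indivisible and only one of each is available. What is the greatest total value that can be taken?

Check high-value combinations within 30 kg:
- watch+painting+ring box+vase: weight 6+5+13+3=27, value 32+20+38+10=100
- watch+painting+ring box: weight 6+5+13=24, value 32+20+38=90
- watch+statuette+ring box: weight 6+10+13=29, value 32+17+38=87
Best: $100.

$100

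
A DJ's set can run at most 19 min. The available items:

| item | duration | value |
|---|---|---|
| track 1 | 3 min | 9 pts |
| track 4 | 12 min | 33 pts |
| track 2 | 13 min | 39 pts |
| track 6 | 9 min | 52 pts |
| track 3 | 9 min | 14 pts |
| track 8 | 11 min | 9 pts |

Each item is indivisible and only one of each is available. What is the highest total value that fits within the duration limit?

This is a 0/1 knapsack; check combinations near the capacity.
- track 6+track 3: duration 9+9=18, value 52+14=66
- track 1+track 6: duration 3+9=12, value 9+52=61
- track 6: duration 9, value 52
Best: 66 pts.

66 pts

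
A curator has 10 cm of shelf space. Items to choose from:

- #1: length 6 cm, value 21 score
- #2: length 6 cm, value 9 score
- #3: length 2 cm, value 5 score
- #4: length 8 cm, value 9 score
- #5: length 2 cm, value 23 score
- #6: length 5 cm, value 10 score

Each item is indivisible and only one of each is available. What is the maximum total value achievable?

Check high-value combinations within 10 cm:
- #1+#3+#5: length 6+2+2=10, value 21+5+23=49
- #1+#5: length 6+2=8, value 21+23=44
- #3+#5+#6: length 2+2+5=9, value 5+23+10=38
- #2+#3+#5: length 6+2+2=10, value 9+5+23=37
Best: 49 score.

49 score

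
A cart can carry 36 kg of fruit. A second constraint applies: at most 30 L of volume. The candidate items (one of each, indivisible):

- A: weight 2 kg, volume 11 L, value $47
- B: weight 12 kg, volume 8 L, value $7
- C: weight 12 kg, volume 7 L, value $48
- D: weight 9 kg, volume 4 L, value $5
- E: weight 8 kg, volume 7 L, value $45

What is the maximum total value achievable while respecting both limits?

$145

Feasible sets respecting both limits:
- A+C+D+E: weight 31, volume 29, value 145
- A+C+E: weight 22, volume 25, value 140
- A+B+C+D: weight 35, volume 30, value 107
Best: $145.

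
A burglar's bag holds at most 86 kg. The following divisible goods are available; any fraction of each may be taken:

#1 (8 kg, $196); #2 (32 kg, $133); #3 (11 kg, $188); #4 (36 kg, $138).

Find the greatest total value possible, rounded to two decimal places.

Take in order of value per unit:
- #1 (196/8 per unit): all 8 → value 196, running total 196.00
- #3 (188/11 per unit): all 11 → value 188, running total 384.00
- #2 (133/32 per unit): all 32 → value 133, running total 517.00
- #4 (138/36 per unit): 35 of 36 → value 35×138/36 = 134.1667, running total 651.17
Total 651.17.

651.17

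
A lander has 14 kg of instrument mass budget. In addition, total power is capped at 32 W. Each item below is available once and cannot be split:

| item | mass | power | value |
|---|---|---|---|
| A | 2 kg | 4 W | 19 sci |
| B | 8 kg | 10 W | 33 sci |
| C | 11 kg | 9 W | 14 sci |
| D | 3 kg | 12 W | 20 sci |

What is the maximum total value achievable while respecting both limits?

72 sci

Feasible sets respecting both limits:
- A+B+D: mass 13, power 26, value 72
- B+D: mass 11, power 22, value 53
- A+B: mass 10, power 14, value 52
- A+D: mass 5, power 16, value 39
Best: 72 sci.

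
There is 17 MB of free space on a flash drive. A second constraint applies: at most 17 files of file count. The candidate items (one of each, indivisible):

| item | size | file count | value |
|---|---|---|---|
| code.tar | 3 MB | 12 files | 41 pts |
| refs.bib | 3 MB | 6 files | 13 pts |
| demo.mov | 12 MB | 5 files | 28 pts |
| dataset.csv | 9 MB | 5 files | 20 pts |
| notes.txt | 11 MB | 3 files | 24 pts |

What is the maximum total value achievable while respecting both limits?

69 pts

Feasible sets respecting both limits:
- code.tar+demo.mov: size 15, file count 17, value 69
- code.tar+notes.txt: size 14, file count 15, value 65
- code.tar+dataset.csv: size 12, file count 17, value 61
Best: 69 pts.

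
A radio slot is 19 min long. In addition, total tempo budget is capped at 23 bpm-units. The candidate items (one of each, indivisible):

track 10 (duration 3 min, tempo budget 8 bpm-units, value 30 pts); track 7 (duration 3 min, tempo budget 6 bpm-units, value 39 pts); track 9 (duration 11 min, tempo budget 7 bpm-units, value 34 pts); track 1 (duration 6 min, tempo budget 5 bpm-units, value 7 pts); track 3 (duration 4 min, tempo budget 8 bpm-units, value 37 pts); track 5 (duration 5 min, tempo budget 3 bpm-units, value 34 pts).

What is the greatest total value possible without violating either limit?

117 pts

Feasible sets respecting both limits:
- track 7+track 1+track 3+track 5: duration 18, tempo budget 22, value 117
- track 7+track 9+track 3: duration 18, tempo budget 21, value 110
- track 10+track 7+track 1+track 5: duration 17, tempo budget 22, value 110
- track 7+track 3+track 5: duration 12, tempo budget 17, value 110
Best: 117 pts.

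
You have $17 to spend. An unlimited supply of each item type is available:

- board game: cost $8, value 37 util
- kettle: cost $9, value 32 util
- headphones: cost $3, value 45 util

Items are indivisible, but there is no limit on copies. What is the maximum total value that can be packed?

225 util

Best value-per-unit is headphones at 45/3, and filling with it alone uses cost 5×3=15. No mix of the others beats 5×45 = 225.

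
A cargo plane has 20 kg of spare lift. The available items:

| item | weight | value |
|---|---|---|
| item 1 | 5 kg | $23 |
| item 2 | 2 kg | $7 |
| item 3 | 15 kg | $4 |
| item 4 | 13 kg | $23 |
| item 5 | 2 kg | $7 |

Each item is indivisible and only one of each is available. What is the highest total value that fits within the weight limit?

This is a 0/1 knapsack; check combinations near the capacity.
- item 1+item 2+item 4: weight 5+2+13=20, value 23+7+23=53
- item 1+item 4+item 5: weight 5+13+2=20, value 23+23+7=53
- item 1+item 4: weight 5+13=18, value 23+23=46
- item 1+item 2+item 5: weight 5+2+2=9, value 23+7+7=37
- item 2+item 4+item 5: weight 2+13+2=17, value 7+23+7=37
Best: $53.

$53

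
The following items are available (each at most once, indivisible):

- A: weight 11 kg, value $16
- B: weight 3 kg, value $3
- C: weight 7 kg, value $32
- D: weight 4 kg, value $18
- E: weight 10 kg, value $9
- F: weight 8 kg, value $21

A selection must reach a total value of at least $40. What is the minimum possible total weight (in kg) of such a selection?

11

Subsets with value ≥ 40, sorted by total weight:
- C+D: weight 11, value 50
- B+C+D: weight 14, value 53
- C+F: weight 15, value 53
Minimum weight: 11 kg.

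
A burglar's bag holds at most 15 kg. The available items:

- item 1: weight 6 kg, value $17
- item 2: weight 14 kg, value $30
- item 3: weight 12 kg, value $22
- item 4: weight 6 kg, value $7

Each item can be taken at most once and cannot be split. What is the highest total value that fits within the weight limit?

Check high-value combinations within 15 kg:
- item 2: weight 14, value 30
- item 1+item 4: weight 6+6=12, value 17+7=24
- item 3: weight 12, value 22
Best: $30.

$30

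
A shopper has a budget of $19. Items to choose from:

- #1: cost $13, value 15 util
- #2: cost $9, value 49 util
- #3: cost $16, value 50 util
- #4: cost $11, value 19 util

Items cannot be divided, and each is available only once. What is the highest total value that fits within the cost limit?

50 util

Check high-value combinations within $19:
- #3: cost 16, value 50
- #2: cost 9, value 49
- #4: cost 11, value 19
- #1: cost 13, value 15
Best: 50 util.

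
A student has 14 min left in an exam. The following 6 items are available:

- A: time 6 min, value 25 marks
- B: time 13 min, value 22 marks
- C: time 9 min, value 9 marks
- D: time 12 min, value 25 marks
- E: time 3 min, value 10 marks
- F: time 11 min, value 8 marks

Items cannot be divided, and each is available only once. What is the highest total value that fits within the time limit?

Check high-value combinations within 14 min:
- A+E: time 6+3=9, value 25+10=35
- A: time 6, value 25
- D: time 12, value 25
Best: 35 marks.

35 marks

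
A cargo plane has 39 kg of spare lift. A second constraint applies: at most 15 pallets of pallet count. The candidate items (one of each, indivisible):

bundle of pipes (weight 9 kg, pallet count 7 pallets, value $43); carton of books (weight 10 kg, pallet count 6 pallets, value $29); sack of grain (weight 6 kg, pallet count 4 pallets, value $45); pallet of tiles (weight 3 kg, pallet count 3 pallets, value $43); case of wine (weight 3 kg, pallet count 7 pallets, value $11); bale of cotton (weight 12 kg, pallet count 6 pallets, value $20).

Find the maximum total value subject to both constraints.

$131

Feasible sets respecting both limits:
- bundle of pipes+sack of grain+pallet of tiles: weight 18, pallet count 14, value 131
- carton of books+sack of grain+pallet of tiles: weight 19, pallet count 13, value 117
- sack of grain+pallet of tiles+bale of cotton: weight 21, pallet count 13, value 108
Best: $131.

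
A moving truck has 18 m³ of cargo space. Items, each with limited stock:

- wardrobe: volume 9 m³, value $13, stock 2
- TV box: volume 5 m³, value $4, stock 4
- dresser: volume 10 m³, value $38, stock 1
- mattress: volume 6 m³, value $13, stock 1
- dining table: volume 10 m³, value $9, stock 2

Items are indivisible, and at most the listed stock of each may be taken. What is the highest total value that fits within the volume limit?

$51

Best selections within volume 18 and stock limits:
- 1×dresser + 1×mattress: volume 16, value 51
- 1×TV box + 1×dresser: volume 15, value 42
- 1×dresser: volume 10, value 38
Best: $51.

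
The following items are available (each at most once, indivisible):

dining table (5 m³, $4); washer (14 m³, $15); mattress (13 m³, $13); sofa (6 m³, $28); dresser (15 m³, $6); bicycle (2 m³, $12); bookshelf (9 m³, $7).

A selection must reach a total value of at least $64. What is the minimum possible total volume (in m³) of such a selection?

Subsets with value ≥ 64, sorted by total volume:
- washer+mattress+sofa+bicycle: volume 35, value 68
- dining table+mattress+sofa+bicycle+bookshelf: volume 35, value 64
- dining table+washer+sofa+bicycle+bookshelf: volume 36, value 66
- dining table+washer+mattress+sofa+bicycle: volume 40, value 72
Minimum volume: 35 m³.

35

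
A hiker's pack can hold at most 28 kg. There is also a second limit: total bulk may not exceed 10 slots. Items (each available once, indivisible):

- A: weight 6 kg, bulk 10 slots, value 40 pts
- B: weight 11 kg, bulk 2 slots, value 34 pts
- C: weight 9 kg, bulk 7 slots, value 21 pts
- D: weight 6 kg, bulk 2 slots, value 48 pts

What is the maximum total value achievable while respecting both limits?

Feasible sets respecting both limits:
- B+D: weight 17, bulk 4, value 82
- C+D: weight 15, bulk 9, value 69
- B+C: weight 20, bulk 9, value 55
Best: 82 pts.

82 pts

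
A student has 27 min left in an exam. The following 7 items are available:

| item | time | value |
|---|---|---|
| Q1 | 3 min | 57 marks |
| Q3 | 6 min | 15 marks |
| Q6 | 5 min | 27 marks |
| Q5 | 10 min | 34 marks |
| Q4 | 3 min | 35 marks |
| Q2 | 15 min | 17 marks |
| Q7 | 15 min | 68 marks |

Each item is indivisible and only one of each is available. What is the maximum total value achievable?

Check high-value combinations within 27 min:
- Q1+Q6+Q4+Q7: time 3+5+3+15=26, value 57+27+35+68=187
- Q1+Q3+Q4+Q7: time 3+6+3+15=27, value 57+15+35+68=175
- Q1+Q3+Q6+Q5+Q4: time 3+6+5+10+3=27, value 57+15+27+34+35=168
- Q1+Q4+Q7: time 3+3+15=21, value 57+35+68=160
Best: 187 marks.

187 marks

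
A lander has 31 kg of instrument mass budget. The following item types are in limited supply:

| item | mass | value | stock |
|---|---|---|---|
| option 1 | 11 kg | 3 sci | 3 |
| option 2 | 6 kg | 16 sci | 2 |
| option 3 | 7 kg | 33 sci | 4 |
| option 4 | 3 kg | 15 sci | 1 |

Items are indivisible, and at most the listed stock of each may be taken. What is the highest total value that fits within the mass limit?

147 sci

Top feasible selections:
- 4×option 3 + 1×option 4: mass 31, value 147
- 4×option 3: mass 28, value 132
- 1×option 2 + 3×option 3 + 1×option 4: mass 30, value 130
Best: 147 sci.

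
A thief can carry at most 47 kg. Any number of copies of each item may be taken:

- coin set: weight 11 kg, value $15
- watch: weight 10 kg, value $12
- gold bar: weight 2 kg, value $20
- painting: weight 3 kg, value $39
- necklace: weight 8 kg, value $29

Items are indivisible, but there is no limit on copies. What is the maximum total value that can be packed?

Best value-per-unit is painting at 39/3; filling with it alone gives 15×39 = 585.
Optimal mix: 1×gold bar + 15×painting → weight 47, value 605.

$605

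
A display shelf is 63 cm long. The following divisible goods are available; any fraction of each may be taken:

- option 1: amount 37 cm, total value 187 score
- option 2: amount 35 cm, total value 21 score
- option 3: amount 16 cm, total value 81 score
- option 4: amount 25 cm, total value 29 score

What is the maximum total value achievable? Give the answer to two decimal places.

279.60

Take in order of value per unit:
- option 3 (81/16 per unit): all 16 → value 81, running total 81.00
- option 1 (187/37 per unit): all 37 → value 187, running total 268.00
- option 4 (29/25 per unit): 10 of 25 → value 10×29/25 = 11.6000, running total 279.60
Total 279.60.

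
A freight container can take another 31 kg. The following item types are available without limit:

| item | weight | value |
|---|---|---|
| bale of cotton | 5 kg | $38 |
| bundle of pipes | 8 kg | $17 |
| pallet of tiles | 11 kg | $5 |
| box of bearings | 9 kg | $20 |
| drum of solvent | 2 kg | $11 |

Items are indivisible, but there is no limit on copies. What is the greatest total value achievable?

$228

Best value-per-unit is bale of cotton at 38/5, and filling with it alone uses weight 6×5=30. No mix of the others beats 6×38 = 228.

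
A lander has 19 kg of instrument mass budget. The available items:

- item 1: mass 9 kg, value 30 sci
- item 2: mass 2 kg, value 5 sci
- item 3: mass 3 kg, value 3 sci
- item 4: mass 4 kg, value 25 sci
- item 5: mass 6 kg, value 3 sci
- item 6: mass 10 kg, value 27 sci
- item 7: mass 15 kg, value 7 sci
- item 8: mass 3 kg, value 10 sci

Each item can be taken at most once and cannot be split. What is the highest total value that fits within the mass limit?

70 sci

Check high-value combinations within 19 kg:
- item 1+item 2+item 4+item 8: mass 9+2+4+3=18, value 30+5+25+10=70
- item 1+item 3+item 4+item 8: mass 9+3+4+3=19, value 30+3+25+10=68
- item 2+item 4+item 6+item 8: mass 2+4+10+3=19, value 5+25+27+10=67
- item 1+item 4+item 8: mass 9+4+3=16, value 30+25+10=65
- item 1+item 2+item 3+item 4: mass 9+2+3+4=18, value 30+5+3+25=63
Best: 70 sci.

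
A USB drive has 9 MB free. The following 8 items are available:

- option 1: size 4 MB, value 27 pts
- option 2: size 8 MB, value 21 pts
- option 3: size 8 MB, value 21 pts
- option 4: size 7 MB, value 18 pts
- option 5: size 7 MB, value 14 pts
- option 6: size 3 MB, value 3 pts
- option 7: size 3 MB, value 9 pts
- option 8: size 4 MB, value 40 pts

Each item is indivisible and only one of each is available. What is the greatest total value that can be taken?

Check high-value combinations within 9 MB:
- option 1+option 8: size 4+4=8, value 27+40=67
- option 7+option 8: size 3+4=7, value 9+40=49
- option 6+option 8: size 3+4=7, value 3+40=43
Best: 67 pts.

67 pts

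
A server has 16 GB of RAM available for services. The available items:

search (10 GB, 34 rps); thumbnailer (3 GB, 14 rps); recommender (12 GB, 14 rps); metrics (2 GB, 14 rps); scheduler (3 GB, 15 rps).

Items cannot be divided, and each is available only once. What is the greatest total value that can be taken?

Check high-value combinations within 16 GB:
- search+metrics+scheduler: memory 10+2+3=15, value 34+14+15=63
- search+thumbnailer+scheduler: memory 10+3+3=16, value 34+14+15=63
- search+thumbnailer+metrics: memory 10+3+2=15, value 34+14+14=62
- search+scheduler: memory 10+3=13, value 34+15=49
Best: 63 rps.

63 rps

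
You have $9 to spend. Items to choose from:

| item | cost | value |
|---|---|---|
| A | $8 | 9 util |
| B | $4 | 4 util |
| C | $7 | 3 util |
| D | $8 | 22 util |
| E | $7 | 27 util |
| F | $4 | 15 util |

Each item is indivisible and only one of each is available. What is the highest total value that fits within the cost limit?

This is a 0/1 knapsack; check combinations near the capacity.
- E: cost 7, value 27
- D: cost 8, value 22
- B+F: cost 4+4=8, value 4+15=19
- F: cost 4, value 15
- A: cost 8, value 9
Best: 27 util.

27 util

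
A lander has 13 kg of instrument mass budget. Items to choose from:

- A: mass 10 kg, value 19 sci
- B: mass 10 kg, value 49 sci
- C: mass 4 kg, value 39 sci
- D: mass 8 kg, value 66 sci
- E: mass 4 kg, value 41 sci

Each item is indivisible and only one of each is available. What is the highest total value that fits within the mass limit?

107 sci

Check high-value combinations within 13 kg:
- D+E: mass 8+4=12, value 66+41=107
- C+D: mass 4+8=12, value 39+66=105
- C+E: mass 4+4=8, value 39+41=80
- D: mass 8, value 66
- B: mass 10, value 49
Best: 107 sci.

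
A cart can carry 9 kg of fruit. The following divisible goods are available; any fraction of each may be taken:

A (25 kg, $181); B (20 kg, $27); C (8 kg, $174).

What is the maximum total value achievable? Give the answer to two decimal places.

181.24

Take in order of value per unit:
- C (174/8 per unit): all 8 → value 174, running total 174.00
- A (181/25 per unit): 1 of 25 → value 1×181/25 = 7.2400, running total 181.24
Total 181.24.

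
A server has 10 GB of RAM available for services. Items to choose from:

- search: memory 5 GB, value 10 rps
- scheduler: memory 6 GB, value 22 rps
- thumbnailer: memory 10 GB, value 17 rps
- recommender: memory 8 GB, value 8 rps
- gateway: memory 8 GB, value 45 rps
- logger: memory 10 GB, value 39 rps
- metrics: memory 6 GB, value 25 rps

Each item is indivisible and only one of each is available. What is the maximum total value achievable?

45 rps

Check high-value combinations within 10 GB:
- gateway: memory 8, value 45
- logger: memory 10, value 39
- metrics: memory 6, value 25
- scheduler: memory 6, value 22
Best: 45 rps.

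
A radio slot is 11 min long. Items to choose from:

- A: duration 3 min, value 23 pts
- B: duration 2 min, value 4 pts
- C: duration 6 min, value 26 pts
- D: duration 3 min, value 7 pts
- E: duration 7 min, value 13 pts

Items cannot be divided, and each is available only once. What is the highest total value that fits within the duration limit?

Check high-value combinations within 11 min:
- A+B+C: duration 3+2+6=11, value 23+4+26=53
- A+C: duration 3+6=9, value 23+26=49
- B+C+D: duration 2+6+3=11, value 4+26+7=37
Best: 53 pts.

53 pts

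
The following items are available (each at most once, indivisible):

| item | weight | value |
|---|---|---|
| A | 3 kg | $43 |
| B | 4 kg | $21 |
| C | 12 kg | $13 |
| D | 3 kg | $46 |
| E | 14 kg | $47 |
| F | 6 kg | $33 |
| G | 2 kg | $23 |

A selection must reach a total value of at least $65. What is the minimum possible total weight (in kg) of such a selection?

Subsets with value ≥ 65, sorted by total weight:
- D+G: weight 5, value 69
- A+G: weight 5, value 66
Minimum weight: 5 kg.

5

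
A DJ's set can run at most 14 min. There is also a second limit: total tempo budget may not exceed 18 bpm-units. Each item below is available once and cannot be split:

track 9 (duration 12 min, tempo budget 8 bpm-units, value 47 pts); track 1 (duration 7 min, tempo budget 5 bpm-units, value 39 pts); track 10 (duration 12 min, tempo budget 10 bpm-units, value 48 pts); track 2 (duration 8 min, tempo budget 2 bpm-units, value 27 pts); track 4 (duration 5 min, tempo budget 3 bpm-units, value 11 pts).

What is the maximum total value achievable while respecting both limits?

50 pts

Feasible sets respecting both limits:
- track 1+track 4: duration 12, tempo budget 8, value 50
- track 10: duration 12, tempo budget 10, value 48
- track 9: duration 12, tempo budget 8, value 47
Best: 50 pts.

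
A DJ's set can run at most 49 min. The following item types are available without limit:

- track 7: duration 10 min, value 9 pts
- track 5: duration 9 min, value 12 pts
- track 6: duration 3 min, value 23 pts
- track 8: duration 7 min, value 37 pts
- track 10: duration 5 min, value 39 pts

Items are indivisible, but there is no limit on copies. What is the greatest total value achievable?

Best value-per-unit is track 10 at 39/5; filling with it alone gives 9×39 = 351.
Optimal mix: 3×track 6 + 8×track 10 → duration 49, value 381.

381 pts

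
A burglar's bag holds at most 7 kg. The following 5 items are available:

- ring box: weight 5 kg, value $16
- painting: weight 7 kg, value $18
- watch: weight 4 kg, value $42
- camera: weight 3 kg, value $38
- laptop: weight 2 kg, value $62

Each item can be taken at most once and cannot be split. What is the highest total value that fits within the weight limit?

Check high-value combinations within 7 kg:
- watch+laptop: weight 4+2=6, value 42+62=104
- camera+laptop: weight 3+2=5, value 38+62=100
- watch+camera: weight 4+3=7, value 42+38=80
- ring box+laptop: weight 5+2=7, value 16+62=78
Best: $104.

$104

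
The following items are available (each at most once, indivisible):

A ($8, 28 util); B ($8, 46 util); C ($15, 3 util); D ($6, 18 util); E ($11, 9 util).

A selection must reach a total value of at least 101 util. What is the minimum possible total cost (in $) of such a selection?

Subsets with value ≥ 101, sorted by total cost:
- A+B+D+E: cost 33, value 101
- A+B+C+D+E: cost 48, value 104
Minimum cost: 33 $.

33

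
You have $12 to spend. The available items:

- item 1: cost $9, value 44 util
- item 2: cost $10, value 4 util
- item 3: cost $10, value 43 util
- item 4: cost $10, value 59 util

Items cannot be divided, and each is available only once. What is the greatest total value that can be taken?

59 util

Check high-value combinations within $12:
- item 4: cost 10, value 59
- item 1: cost 9, value 44
- item 3: cost 10, value 43
- item 2: cost 10, value 4
Best: 59 util.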